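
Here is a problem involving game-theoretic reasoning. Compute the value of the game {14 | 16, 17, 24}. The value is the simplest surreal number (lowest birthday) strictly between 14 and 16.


Left options: {14}, max = 14
Right options: {16, 17, 24}, min = 16
All options are numbers and max(Left) < min(Right), so by the simplicity theorem the value is the simplest (earliest-born) number strictly between 14 and 16.
The only integer strictly between 14 and 16 is 15.
No non-integer in the interval can be simpler: if x is a non-integer in the interval, then floor(x) or ceil(x) also lies in the interval (the interval contains an integer), and both are proper prefixes of x's sign expansion, i.e. born earlier. So the game value is 15.
Game value = 15

15


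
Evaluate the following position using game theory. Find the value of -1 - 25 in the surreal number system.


x = -1, y = 25
x - y = -1 - 25 = -26

-26


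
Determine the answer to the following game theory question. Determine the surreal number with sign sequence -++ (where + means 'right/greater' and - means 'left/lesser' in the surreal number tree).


Sign expansion: -++
Rule: track bounds (lo, hi), initially (-inf, +inf). On '+', the current value becomes lo and we move to the simplest number in (value, hi): value + 1 if hi = +inf, otherwise the midpoint (value + hi)/2. On '-', the current value becomes hi and we move to value - 1 if lo = -inf, otherwise the midpoint (lo + value)/2.
Start at 0.
Step 1: sign = -, move left. Bounds: (-inf, 0). Value = -1
Step 2: sign = +, move right. Bounds: (-1, 0). Value = -1/2
Step 3: sign = +, move right. Bounds: (-1/2, 0). Value = -1/4
The surreal number with sign expansion -++ is -1/4.

-1/4


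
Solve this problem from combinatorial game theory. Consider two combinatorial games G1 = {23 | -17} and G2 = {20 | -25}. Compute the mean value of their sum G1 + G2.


G1 = {23 | -17}, G2 = {20 | -25}
Each is a switch {a | b} with numbers a > b; its mean value is (a + b)/2, and mean value is additive over game sums: m(G1 + G2) = m(G1) + m(G2).
Mean of G1 = (23 + (-17))/2 = 6/2 = 3
Mean of G2 = (20 + (-25))/2 = -5/2 = -5/2
Mean of G1 + G2 = 3 + -5/2 = 1/2

1/2


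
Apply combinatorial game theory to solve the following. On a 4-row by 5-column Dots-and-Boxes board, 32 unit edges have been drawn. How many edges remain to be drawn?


Grid: 4 x 5 boxes, i.e. 5 rows and 6 columns of dots.
Horizontal edges: (rows + 1) * cols = 5 * 5 = 25
Vertical edges: rows * (cols + 1) = 4 * 6 = 24
Total edges: 25 + 24 = 49
Edges drawn: 32
Remaining: 49 - 32 = 17

17


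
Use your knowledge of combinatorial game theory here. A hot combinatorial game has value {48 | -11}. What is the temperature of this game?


The game is {48 | -11}, a switch {a | b} with numbers a > b.
Cooling {a | b} by t gives {a - t | b + t}, which stops being hot when a - t = b + t, i.e. at t = (a - b)/2. So the temperature of a switch is (a - b)/2.
Temperature = (Left option - Right option) / 2
= (48 - (-11)) / 2
= 59 / 2
= 59/2

59/2


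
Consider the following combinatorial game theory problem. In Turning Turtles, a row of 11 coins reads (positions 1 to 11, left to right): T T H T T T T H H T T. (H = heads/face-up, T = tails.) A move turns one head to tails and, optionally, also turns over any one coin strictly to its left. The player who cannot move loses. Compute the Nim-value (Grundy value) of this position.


Coins: T T H T T T T H H T T
Key fact: a single head at position k behaves exactly like a Nim heap of size k (turning it to T and optionally flipping a coin at j < k corresponds to moving the heap from k to j, or to 0), and heads combine as a disjunctive sum (two heads at the same place would cancel, matching j XOR j = 0). So the Nim-value is the XOR of the 1-indexed positions of the heads.
Face-up positions (1-indexed): [3, 8, 9]
XOR 0 with 3: 0 XOR 3 = 3
XOR 3 with 8: 3 XOR 8 = 11
XOR 11 with 9: 11 XOR 9 = 2
Nim-value = 2

2


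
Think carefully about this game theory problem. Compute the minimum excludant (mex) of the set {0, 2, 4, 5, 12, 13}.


Set = {0, 2, 4, 5, 12, 13}
0 is in the set.
1 is NOT in the set. This is the mex.
mex = 1

1


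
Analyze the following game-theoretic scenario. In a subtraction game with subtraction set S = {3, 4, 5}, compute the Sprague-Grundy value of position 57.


The subtraction set is S = {3, 4, 5}.
G(k) = mex{ G(k - s) : s in S, s <= k }. We compute iteratively: G(0) = 0.
G(1) = mex({}) = 0
G(2) = mex({}) = 0
G(3) = mex({0}) = 1
G(4) = mex({0}) = 1
G(5) = mex({0}) = 1
G(6) = mex({0, 1}) = 2
G(7) = mex({0, 1}) = 2
G(8) = mex({1}) = 0
G(9) = mex({1, 2}) = 0
G(10) = mex({1, 2}) = 0
G(11) = mex({0, 2}) = 1
G(12) = mex({0, 2}) = 1
Observe that G(8)..G(12) = 0, 0, 0, 1, 1 repeats G(0)..G(4) = 0, 0, 0, 1, 1.
For k >= max(S) = 5, G(k) is determined by the previous 5 values G(k-5)..G(k-1); a window of 5 consecutive values has recurred shifted by 8, so by induction G(k + 8) = G(k) for all k >= 0: the sequence is periodic from the start with period 8.
One period: G(0..7) = 0, 0, 0, 1, 1, 1, 2, 2.
57 mod 8 = 1, so G(57) = G(1) = 0.

0


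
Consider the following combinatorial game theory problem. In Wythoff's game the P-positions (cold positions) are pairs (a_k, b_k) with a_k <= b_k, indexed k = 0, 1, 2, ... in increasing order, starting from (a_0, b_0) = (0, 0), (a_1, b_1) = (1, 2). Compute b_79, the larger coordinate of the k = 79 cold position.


By Wythoff's theorem, a_k = floor(k * phi) and b_k = floor(k * phi^2) = a_k + k, where phi = (1 + sqrt(5))/2 is the golden ratio.
phi = (1 + sqrt(5))/2 = 1.618034
phi^2 = phi + 1 = 2.618034
k = 79
k * phi^2 = 79 * 2.618034 = 206.824685
b_79 = floor(k * phi^2) = 206 (check: a_79 + k = 127 + 79 = 206)

206


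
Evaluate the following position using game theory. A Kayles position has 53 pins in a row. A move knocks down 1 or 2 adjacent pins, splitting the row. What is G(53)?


Kayles: a move removes 1 or 2 adjacent pins from a contiguous row.
Removing pins from a row of k leaves two independent rows (a, b) with a + b = k - 1 (one pin) or a + b = k - 2 (two pins); an end removal gives a = 0.
By Sprague-Grundy, G(k) = mex{ G(a) XOR G(b) } over all these splits. G(0) = 0.
G(1): splits (0,0):0^0=0 -> mex({0}) = 1
G(2): splits (0,1):0^1=1 (0,0):0^0=0 -> mex({0, 1}) = 2
G(3): splits (0,2):0^2=2 (1,1):1^1=0 (0,1):0^1=1 -> mex({0, 1, 2}) = 3
G(4): splits (0,3):0^3=3 (1,2):1^2=3 (0,2):0^2=2 (1,1):1^1=0 -> mex({0, 2, 3}) = 1
G(5): splits (0,4):0^1=1 (1,3):1^3=2 (2,2):2^2=0 (0,3):0^3=3 (1,2):1^2=3 -> mex({0, 1, 2, 3}) = 4
G(6) = mex({0, 1, 2, 4}) = 3
G(7) = mex({0, 1, 3, 4, 5}) = 2
G(8) = mex({0, 2, 3, 5, 6}) = 1
G(9) = mex({0, 1, 2, 3, 6, 7}) = 4
G(10) = mex({0, 1, 3, 4, 5, 7}) = 2
G(11) = mex({0, 1, 2, 3, 4, 5}) = 6
G(12) = mex({0, 1, 2, 3, 5, 6, 7}) = 4
G(13) = mex({0, 2, 3, 4, 6, 7}) = 1
G(14) = mex({0, 1, 4, 5, 6, 7}) = 2
G(15) = mex({0, 1, 2, 3, 4, 5, 6}) = 7
G(16) = mex({0, 2, 3, 5, 6, 7}) = 1
G(17) = mex({0, 1, 2, 3, 5, 6, 7}) = 4
G(18) = mex({0, 1, 2, 4, 5, 6}) = 3
G(19) = mex({0, 1, 3, 4, 5, 7}) = 2
G(20) = mex({0, 2, 3, 4, 5, 6, 7}) = 1
G(21) = mex({0, 1, 2, 3, 5, 6, 7}) = 4
G(22) = mex({0, 1, 2, 3, 4, 5, 7}) = 6
G(23) = mex({0, 1, 2, 3, 4, 5, 6}) = 7
G(24) = mex({0, 1, 2, 3, 5, 6, 7}) = 4
G(25) = mex({0, 2, 3, 4, 6, 7}) = 1
G(26) = mex({0, 1, 3, 4, 5, 6, 7}) = 2
G(27) = mex({0, 1, 2, 3, 4, 5, 6, 7}) = 8
G(28) = mex({0, 1, 2, 3, 4, 6, 7, 8}) = 5
G(29) = mex({0, 1, 2, 3, 5, 6, 7, 8, 9}) = 4
G(30) = mex({0, 1, 2, 3, 4, 5, 6, 9, 10}) = 7
G(31) = mex({0, 1, 3, 4, 5, 7, 10, 11}) = 2
G(32) = mex({0, 2, 3, 4, 5, 6, 7, 9, 11}) = 1
G(33) = mex({0, 1, 2, 3, 4, 5, 6, 7, 9, 12}) = 8
G(34) = mex({0, 1, 2, 3, 4, 5, 7, 8, 11, 12}) = 6
G(35) = mex({0, 1, 2, 3, 4, 5, 6, 8, 9, 10, 11}) = 7
G(36) = mex({0, 1, 2, 3, 5, 6, 7, 9, 10}) = 4
G(37) = mex({0, 2, 3, 4, 6, 7, 9, 10, 11, 12}) = 1
G(38) = mex({0, 1, 3, 4, 5, 6, 7, 9, 10, 11, 12}) = 2
G(39) = mex({0, 1, 2, 4, 5, 6, 7, 9, 10, 12, 14}) = 3
G(40) = mex({0, 2, 3, 4, 6, 7, 11, 12, 14}) = 1
G(41) = mex({0, 1, 2, 3, 5, 6, 7, 9, 10, 11, 12}) = 4
G(42) = mex({0, 1, 2, 3, 4, 5, 6, 9, 10}) = 7
G(43) = mex({0, 1, 3, 4, 5, 7, 9, 10, 12, 15}) = 2
G(44) = mex({0, 2, 3, 4, 5, 6, 7, 9, 10, 12, 15}) = 1
G(45) = mex({0, 1, 2, 3, 4, 5, 6, 7, 9, 10, 12, 14}) = 8
G(46) = mex({0, 1, 3, 4, 5, 7, 8, 11, 12, 14}) = 2
G(47) = mex({0, 1, 2, 3, 4, 5, 6, 8, 9, 10, 11, 12}) = 7
G(48) = mex({0, 1, 2, 3, 5, 6, 7, 9, 10}) = 4
G(49) = mex({0, 2, 3, 4, 6, 7, 9, 10, 11, 12, 15}) = 1
G(50) = mex({0, 1, 4, 5, 6, 7, 9, 11, 12, 14, 15}) = 2
G(51) = mex({0, 1, 2, 3, 4, 5, 6, 7, 9, 12, 14, 15}) = 8
G(52) = mex({0, 2, 3, 4, 5, 6, 7, 8, 11, 12, 15}) = 1
G(53) = mex({0, 1, 2, 3, 5, 6, 7, 8, 9, 10, 11, 12}) = 4
Therefore G(53) = 4.

4


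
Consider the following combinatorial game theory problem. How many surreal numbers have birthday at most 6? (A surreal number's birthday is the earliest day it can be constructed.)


Day 0: {|} = 0 is born. Count = 1.
Day n: the number of surreal numbers born by day n is 2^(n+1) - 1.
By day 0: 2^1 - 1 = 1
By day 1: 2^2 - 1 = 3
By day 2: 2^3 - 1 = 7
By day 3: 2^4 - 1 = 15
By day 4: 2^5 - 1 = 31
By day 5: 2^6 - 1 = 63
By day 6: 2^7 - 1 = 127
By day 6: 127 surreal numbers.

127


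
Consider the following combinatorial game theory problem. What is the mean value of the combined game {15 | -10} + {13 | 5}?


G1 = {15 | -10}, G2 = {13 | 5}
Each is a switch {a | b} with numbers a > b; its mean value is (a + b)/2, and mean value is additive over game sums: m(G1 + G2) = m(G1) + m(G2).
Mean of G1 = (15 + (-10))/2 = 5/2 = 5/2
Mean of G2 = (13 + (5))/2 = 18/2 = 9
Mean of G1 + G2 = 5/2 + 9 = 23/2

23/2


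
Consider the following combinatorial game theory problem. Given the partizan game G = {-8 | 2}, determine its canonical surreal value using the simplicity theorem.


Left options: {-8}, max = -8
Right options: {2}, min = 2
All options are numbers and max(Left) < min(Right), so by the simplicity theorem the value is the simplest (earliest-born) number strictly between -8 and 2.
Integers -7 through 1 all lie strictly between -8 and 2.
Among integers, the simplest (lowest birthday = smallest |n|; 0 is born on day 0, +-n on day n) is 0.
No non-integer in the interval can be simpler: if x is a non-integer in the interval, then floor(x) or ceil(x) also lies in the interval (the interval contains an integer), and both are proper prefixes of x's sign expansion, i.e. born earlier. So the game value is 0.
Game value = 0

0


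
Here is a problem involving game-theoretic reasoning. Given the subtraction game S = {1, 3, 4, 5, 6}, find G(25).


The subtraction set is S = {1, 3, 4, 5, 6}.
G(k) = mex{ G(k - s) : s in S, s <= k }. We compute iteratively: G(0) = 0.
G(1) = mex({0}) = 1
G(2) = mex({1}) = 0
G(3) = mex({0}) = 1
G(4) = mex({0, 1}) = 2
G(5) = mex({0, 1, 2}) = 3
G(6) = mex({0, 1, 3}) = 2
G(7) = mex({0, 1, 2}) = 3
G(8) = mex({0, 1, 2, 3}) = 4
G(9) = mex({1, 2, 3, 4}) = 0
G(10) = mex({0, 2, 3}) = 1
G(11) = mex({1, 2, 3, 4}) = 0
G(12) = mex({0, 2, 3, 4}) = 1
G(13) = mex({0, 1, 3, 4}) = 2
G(14) = mex({0, 1, 2, 4}) = 3
Observe that G(9)..G(14) = 0, 1, 0, 1, 2, 3 repeats G(0)..G(5) = 0, 1, 0, 1, 2, 3.
For k >= max(S) = 6, G(k) is determined by the previous 6 values G(k-6)..G(k-1); a window of 6 consecutive values has recurred shifted by 9, so by induction G(k + 9) = G(k) for all k >= 0: the sequence is periodic from the start with period 9.
One period: G(0..8) = 0, 1, 0, 1, 2, 3, 2, 3, 4.
25 mod 9 = 7, so G(25) = G(7) = 3.

3


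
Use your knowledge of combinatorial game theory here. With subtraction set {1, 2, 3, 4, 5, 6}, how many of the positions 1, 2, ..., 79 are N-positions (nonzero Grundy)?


Subtraction set S = {1, 2, 3, 4, 5, 6}, so G(n) = n mod 7.
G(n) = 0 when n is a multiple of 7.
Multiples of 7 in [1, 79]: 11
N-positions (nonzero Grundy) = 79 - 11 = 68

68


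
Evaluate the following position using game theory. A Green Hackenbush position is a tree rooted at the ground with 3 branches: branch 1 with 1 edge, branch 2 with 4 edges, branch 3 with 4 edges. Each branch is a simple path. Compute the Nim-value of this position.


The tree has 3 branches from the ground vertex.
In Green Hackenbush, the Nim-value of a simple path of length k is k.
Branch 1: length 1, Nim-value = 1
Branch 2: length 4, Nim-value = 4
Branch 3: length 4, Nim-value = 4
Total Nim-value = XOR of all branch values:
0 XOR 1 = 1
1 XOR 4 = 5
5 XOR 4 = 1
Nim-value of the tree = 1

1


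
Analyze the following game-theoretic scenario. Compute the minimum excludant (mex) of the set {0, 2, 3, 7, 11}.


Set = {0, 2, 3, 7, 11}
0 is in the set.
1 is NOT in the set. This is the mex.
mex = 1

1


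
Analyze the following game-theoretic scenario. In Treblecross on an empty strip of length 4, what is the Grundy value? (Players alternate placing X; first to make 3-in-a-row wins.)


Treblecross: place X on empty cells; 3-in-a-row wins.
Playing within two cells of an existing X lets the opponent win at once, so sensible play treats the cells i-2..i+2 around each X as dead. The player left with no safe cell loses, so this is a normal-play take-away game on strips of safe cells.
Placing X at cell i (0-indexed) of a strip of k safe cells leaves independent strips of sizes max(0, i-2) and max(0, k-i-3). Hence G(k) = mex{ G(max(0,i-2)) XOR G(max(0,k-i-3)) : 0 <= i < k }, with G(0) = 0.
G(1): splits (0,0):0^0=0 -> mex({0}) = 1
G(2): splits (0,0):0^0=0 -> mex({0}) = 1
G(3): splits (0,0):0^0=0 -> mex({0}) = 1
G(4): splits (0,1):0^1=1 (0,0):0^0=0 -> mex({0, 1}) = 2
Therefore G(4) = 2.

2


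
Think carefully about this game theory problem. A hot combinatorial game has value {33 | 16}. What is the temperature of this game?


The game is {33 | 16}, a switch {a | b} with numbers a > b.
Cooling {a | b} by t gives {a - t | b + t}, which stops being hot when a - t = b + t, i.e. at t = (a - b)/2. So the temperature of a switch is (a - b)/2.
Temperature = (Left option - Right option) / 2
= (33 - (16)) / 2
= 17 / 2
= 17/2

17/2


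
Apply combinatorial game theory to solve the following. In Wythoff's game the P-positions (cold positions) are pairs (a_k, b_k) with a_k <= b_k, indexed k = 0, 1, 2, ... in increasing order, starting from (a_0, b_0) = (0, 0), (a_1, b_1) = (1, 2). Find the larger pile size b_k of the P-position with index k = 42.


By Wythoff's theorem, a_k = floor(k * phi) and b_k = floor(k * phi^2) = a_k + k, where phi = (1 + sqrt(5))/2 is the golden ratio.
phi = (1 + sqrt(5))/2 = 1.618034
phi^2 = phi + 1 = 2.618034
k = 42
k * phi^2 = 42 * 2.618034 = 109.957428
b_42 = floor(k * phi^2) = 109 (check: a_42 + k = 67 + 42 = 109)

109


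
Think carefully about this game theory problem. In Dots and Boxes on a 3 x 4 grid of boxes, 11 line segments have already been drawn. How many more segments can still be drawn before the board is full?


Grid: 3 x 4 boxes, i.e. 4 rows and 5 columns of dots.
Horizontal edges: (rows + 1) * cols = 4 * 4 = 16
Vertical edges: rows * (cols + 1) = 3 * 5 = 15
Total edges: 16 + 15 = 31
Edges drawn: 11
Remaining: 31 - 11 = 20

20


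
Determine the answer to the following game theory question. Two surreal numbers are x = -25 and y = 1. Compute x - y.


x = -25, y = 1
x - y = -25 - 1 = -26

-26


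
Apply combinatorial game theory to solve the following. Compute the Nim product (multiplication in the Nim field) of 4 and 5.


Nim multiplication is bilinear over XOR: (u XOR v) * w = (u*w) XOR (v*w).
So we split each operand into its bit components and XOR the pairwise Nim products.
4 = 4 (as XOR of powers of 2).
5 = 1 + 4 (as XOR of powers of 2).
Using the standard Nim-product table on single bits:
  2*2 = 3,   2*4 = 8,   2*8 = 12,
  4*4 = 6,   4*8 = 11,  8*8 = 13,
and  1*x = x (identity), k*l = l*k (commutative).
Pairwise Nim products:
  4 * 1 = 4
  4 * 4 = 6
XOR them: 4 XOR 6 = 2.
Result: 4 * 5 = 2 (in Nim).

2


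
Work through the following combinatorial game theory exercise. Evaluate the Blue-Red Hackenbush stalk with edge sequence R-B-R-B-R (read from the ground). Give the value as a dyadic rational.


Edges (from ground): R-B-R-B-R
By Berlekamp's sign-expansion rule, a Blue-Red Hackenbush stalk has the value of the surreal number whose sign sequence is the edge sequence with B -> + and R -> -.
Sign sequence: -+-+-
Trace the sign expansion in the surreal number tree, starting from 0:
Edge 1: R (sign -) -> bounds (-inf, 0), value = -1
Edge 2: B (sign +) -> bounds (-1, 0), value = -1/2
Edge 3: R (sign -) -> bounds (-1, -1/2), value = -3/4
Edge 4: B (sign +) -> bounds (-3/4, -1/2), value = -5/8
Edge 5: R (sign -) -> bounds (-3/4, -5/8), value = -11/16
Game value = -11/16

-11/16


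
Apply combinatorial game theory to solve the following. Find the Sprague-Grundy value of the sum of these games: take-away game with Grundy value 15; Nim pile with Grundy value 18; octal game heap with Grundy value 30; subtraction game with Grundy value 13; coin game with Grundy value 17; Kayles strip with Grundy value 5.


By the Sprague-Grundy theorem, the Grundy value of a sum of games is the XOR of individual Grundy values.
take-away game: Grundy value = 15. Running XOR: 0 XOR 15 = 15
Nim pile: Grundy value = 18. Running XOR: 15 XOR 18 = 29
octal game heap: Grundy value = 30. Running XOR: 29 XOR 30 = 3
subtraction game: Grundy value = 13. Running XOR: 3 XOR 13 = 14
coin game: Grundy value = 17. Running XOR: 14 XOR 17 = 31
Kayles strip: Grundy value = 5. Running XOR: 31 XOR 5 = 26
The combined Grundy value is 26.

26


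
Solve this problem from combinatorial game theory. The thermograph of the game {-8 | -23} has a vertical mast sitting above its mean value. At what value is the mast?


Game = {-8 | -23}, a switch {a | b} with numbers a > b.
Its thermograph has left wall a - t and right wall b + t, which meet at t = (a - b)/2, where both equal (a + b)/2. So the mast (mean value) is at (a + b)/2.
Mean = (-8 + (-23))/2 = -31/2 = -31/2

-31/2


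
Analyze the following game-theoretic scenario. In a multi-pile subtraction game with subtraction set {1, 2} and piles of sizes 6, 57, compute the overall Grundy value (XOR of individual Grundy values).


Subtraction set: {1, 2}
For this subtraction set, G(n) = n mod 3 (period = max + 1 = 3).
Pile 1 (size 6): G(6) = 6 mod 3 = 0
Pile 2 (size 57): G(57) = 57 mod 3 = 0
Total Grundy value = XOR of all: 0 XOR 0 = 0

0


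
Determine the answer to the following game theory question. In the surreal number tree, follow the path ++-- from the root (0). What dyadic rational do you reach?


Sign expansion: ++--
Rule: track bounds (lo, hi), initially (-inf, +inf). On '+', the current value becomes lo and we move to the simplest number in (value, hi): value + 1 if hi = +inf, otherwise the midpoint (value + hi)/2. On '-', the current value becomes hi and we move to value - 1 if lo = -inf, otherwise the midpoint (lo + value)/2.
Start at 0.
Step 1: sign = +, move right. Bounds: (0, +inf). Value = 1
Step 2: sign = +, move right. Bounds: (1, +inf). Value = 2
Step 3: sign = -, move left. Bounds: (1, 2). Value = 3/2
Step 4: sign = -, move left. Bounds: (1, 3/2). Value = 5/4
The surreal number with sign expansion ++-- is 5/4.

5/4


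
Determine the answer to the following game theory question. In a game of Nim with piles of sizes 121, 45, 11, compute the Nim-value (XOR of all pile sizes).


We need the XOR (exclusive or) of all pile sizes.
After XOR-ing pile 1 (size 121): 0 XOR 121 = 121
After XOR-ing pile 2 (size 45): 121 XOR 45 = 84
After XOR-ing pile 3 (size 11): 84 XOR 11 = 95
The Nim-value of this position is 95.

95


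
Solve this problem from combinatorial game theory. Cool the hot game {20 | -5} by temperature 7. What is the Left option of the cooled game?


Original game: {20 | -5} (a switch {a | b} with a > b).
Cooling by t (for t below the temperature (a - b)/2 = 25/2) taxes each move by t: {a | b} cooled by t is {a - t | b + t}.
Cooling amount: t = 7
Cooled Left option: 20 - 7 = 13
Cooled Right option: -5 + 7 = 2
Cooled game: {13 | 2}
Left option = 13

13


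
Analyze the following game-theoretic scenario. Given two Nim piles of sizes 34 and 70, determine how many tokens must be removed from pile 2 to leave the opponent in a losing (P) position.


Piles: 34 and 70
Current XOR: 34 XOR 70 = 100 (non-zero, so this is an N-position).
To make the XOR zero, we need to find a move that balances the piles.
For pile 2 (size 70): target = 70 XOR 100 = 34
We reduce pile 2 from 70 to 34.
Tokens removed: 70 - 34 = 36
Verification: 34 XOR 34 = 0

36


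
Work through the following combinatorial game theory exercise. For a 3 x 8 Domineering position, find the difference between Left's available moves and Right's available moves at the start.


Board is 3 x 8 (rows x cols).
Left (vertical) placements: (rows-1) * cols = 2 * 8 = 16
Right (horizontal) placements: rows * (cols-1) = 3 * 7 = 21
Advantage = Left - Right = 16 - 21 = -5

-5


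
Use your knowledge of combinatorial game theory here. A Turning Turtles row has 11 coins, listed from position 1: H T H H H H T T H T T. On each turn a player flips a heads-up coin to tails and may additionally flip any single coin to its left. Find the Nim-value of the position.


Coins: H T H H H H T T H T T
Key fact: a single head at position k behaves exactly like a Nim heap of size k (turning it to T and optionally flipping a coin at j < k corresponds to moving the heap from k to j, or to 0), and heads combine as a disjunctive sum (two heads at the same place would cancel, matching j XOR j = 0). So the Nim-value is the XOR of the 1-indexed positions of the heads.
Face-up positions (1-indexed): [1, 3, 4, 5, 6, 9]
XOR 0 with 1: 0 XOR 1 = 1
XOR 1 with 3: 1 XOR 3 = 2
XOR 2 with 4: 2 XOR 4 = 6
XOR 6 with 5: 6 XOR 5 = 3
XOR 3 with 6: 3 XOR 6 = 5
XOR 5 with 9: 5 XOR 9 = 12
Nim-value = 12

12


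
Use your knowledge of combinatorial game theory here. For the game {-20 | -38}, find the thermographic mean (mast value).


Game = {-20 | -38}, a switch {a | b} with numbers a > b.
Its thermograph has left wall a - t and right wall b + t, which meet at t = (a - b)/2, where both equal (a + b)/2. So the mast (mean value) is at (a + b)/2.
Mean = (-20 + (-38))/2 = -58/2 = -29

-29


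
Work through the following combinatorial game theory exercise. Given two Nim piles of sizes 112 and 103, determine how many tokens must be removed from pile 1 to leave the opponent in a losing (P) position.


Piles: 112 and 103
Current XOR: 112 XOR 103 = 23 (non-zero, so this is an N-position).
To make the XOR zero, we need to find a move that balances the piles.
For pile 1 (size 112): target = 112 XOR 23 = 103
We reduce pile 1 from 112 to 103.
Tokens removed: 112 - 103 = 9
Verification: 103 XOR 103 = 0

9


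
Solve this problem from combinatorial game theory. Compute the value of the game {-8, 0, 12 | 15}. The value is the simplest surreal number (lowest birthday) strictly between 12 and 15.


Left options: {-8, 0, 12}, max = 12
Right options: {15}, min = 15
All options are numbers and max(Left) < min(Right), so by the simplicity theorem the value is the simplest (earliest-born) number strictly between 12 and 15.
Integers 13 through 14 all lie strictly between 12 and 15.
Among integers, the simplest (lowest birthday = smallest |n|; 0 is born on day 0, +-n on day n) is 13.
No non-integer in the interval can be simpler: if x is a non-integer in the interval, then floor(x) or ceil(x) also lies in the interval (the interval contains an integer), and both are proper prefixes of x's sign expansion, i.e. born earlier. So the game value is 13.
Game value = 13

13


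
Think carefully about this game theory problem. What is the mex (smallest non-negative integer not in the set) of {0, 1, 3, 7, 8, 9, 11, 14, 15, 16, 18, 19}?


Set = {0, 1, 3, 7, 8, 9, 11, 14, 15, 16, 18, 19}
0 is in the set.
1 is in the set.
2 is NOT in the set. This is the mex.
mex = 2

2


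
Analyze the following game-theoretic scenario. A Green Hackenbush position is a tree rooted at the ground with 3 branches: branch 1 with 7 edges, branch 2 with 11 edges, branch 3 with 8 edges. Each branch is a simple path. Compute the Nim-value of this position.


The tree has 3 branches from the ground vertex.
In Green Hackenbush, the Nim-value of a simple path of length k is k.
Branch 1: length 7, Nim-value = 7
Branch 2: length 11, Nim-value = 11
Branch 3: length 8, Nim-value = 8
Total Nim-value = XOR of all branch values:
0 XOR 7 = 7
7 XOR 11 = 12
12 XOR 8 = 4
Nim-value of the tree = 4

4


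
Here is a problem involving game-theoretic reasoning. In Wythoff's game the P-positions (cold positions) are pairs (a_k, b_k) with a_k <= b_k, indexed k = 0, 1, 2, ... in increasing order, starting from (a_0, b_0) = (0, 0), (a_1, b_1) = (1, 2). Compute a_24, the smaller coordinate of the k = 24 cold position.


By Wythoff's theorem, a_k = floor(k * phi) and b_k = floor(k * phi^2) = a_k + k, where phi = (1 + sqrt(5))/2 is the golden ratio.
phi = (1 + sqrt(5))/2 = 1.618034
k = 24
k * phi = 24 * 1.618034 = 38.832816
a_24 = floor(k * phi) = 38

38


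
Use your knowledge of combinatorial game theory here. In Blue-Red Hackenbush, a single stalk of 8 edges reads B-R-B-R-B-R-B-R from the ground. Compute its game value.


Edges (from ground): B-R-B-R-B-R-B-R
By Berlekamp's sign-expansion rule, a Blue-Red Hackenbush stalk has the value of the surreal number whose sign sequence is the edge sequence with B -> + and R -> -.
Sign sequence: +-+-+-+-
Trace the sign expansion in the surreal number tree, starting from 0:
Edge 1: B (sign +) -> bounds (0, +inf), value = 1
Edge 2: R (sign -) -> bounds (0, 1), value = 1/2
Edge 3: B (sign +) -> bounds (1/2, 1), value = 3/4
Edge 4: R (sign -) -> bounds (1/2, 3/4), value = 5/8
Edge 5: B (sign +) -> bounds (5/8, 3/4), value = 11/16
Edge 6: R (sign -) -> bounds (5/8, 11/16), value = 21/32
Edge 7: B (sign +) -> bounds (21/32, 11/16), value = 43/64
Edge 8: R (sign -) -> bounds (21/32, 43/64), value = 85/128
Game value = 85/128

85/128


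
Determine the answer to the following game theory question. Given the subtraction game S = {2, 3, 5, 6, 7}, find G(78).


The subtraction set is S = {2, 3, 5, 6, 7}.
G(k) = mex{ G(k - s) : s in S, s <= k }. We compute iteratively: G(0) = 0.
G(1) = mex({}) = 0
G(2) = mex({0}) = 1
G(3) = mex({0}) = 1
G(4) = mex({0, 1}) = 2
G(5) = mex({0, 1}) = 2
G(6) = mex({0, 1, 2}) = 3
G(7) = mex({0, 1, 2}) = 3
G(8) = mex({0, 1, 2, 3}) = 4
G(9) = mex({1, 2, 3}) = 0
G(10) = mex({1, 2, 3, 4}) = 0
G(11) = mex({0, 2, 3, 4}) = 1
G(12) = mex({0, 2, 3}) = 1
G(13) = mex({0, 1, 3, 4}) = 2
G(14) = mex({0, 1, 3, 4}) = 2
G(15) = mex({0, 1, 2, 4}) = 3
Observe that G(9)..G(15) = 0, 0, 1, 1, 2, 2, 3 repeats G(0)..G(6) = 0, 0, 1, 1, 2, 2, 3.
For k >= max(S) = 7, G(k) is determined by the previous 7 values G(k-7)..G(k-1); a window of 7 consecutive values has recurred shifted by 9, so by induction G(k + 9) = G(k) for all k >= 0: the sequence is periodic from the start with period 9.
One period: G(0..8) = 0, 0, 1, 1, 2, 2, 3, 3, 4.
78 mod 9 = 6, so G(78) = G(6) = 3.

3


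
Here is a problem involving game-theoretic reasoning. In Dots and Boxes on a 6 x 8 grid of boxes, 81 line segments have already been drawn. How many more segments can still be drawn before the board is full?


Grid: 6 x 8 boxes, i.e. 7 rows and 9 columns of dots.
Horizontal edges: (rows + 1) * cols = 7 * 8 = 56
Vertical edges: rows * (cols + 1) = 6 * 9 = 54
Total edges: 56 + 54 = 110
Edges drawn: 81
Remaining: 110 - 81 = 29

29


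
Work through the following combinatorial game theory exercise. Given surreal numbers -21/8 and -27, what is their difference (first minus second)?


x = -21/8, y = -27
Converting to common denominator: 8
x = -21/8, y = -216/8
x - y = -21/8 - -27 = 195/8

195/8


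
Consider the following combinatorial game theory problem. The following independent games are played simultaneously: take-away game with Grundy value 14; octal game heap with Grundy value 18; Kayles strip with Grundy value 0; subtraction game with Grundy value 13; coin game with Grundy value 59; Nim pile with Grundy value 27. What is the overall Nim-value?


By the Sprague-Grundy theorem, the Grundy value of a sum of games is the XOR of individual Grundy values.
take-away game: Grundy value = 14. Running XOR: 0 XOR 14 = 14
octal game heap: Grundy value = 18. Running XOR: 14 XOR 18 = 28
Kayles strip: Grundy value = 0. Running XOR: 28 XOR 0 = 28
subtraction game: Grundy value = 13. Running XOR: 28 XOR 13 = 17
coin game: Grundy value = 59. Running XOR: 17 XOR 59 = 42
Nim pile: Grundy value = 27. Running XOR: 42 XOR 27 = 49
The combined Grundy value is 49.

49


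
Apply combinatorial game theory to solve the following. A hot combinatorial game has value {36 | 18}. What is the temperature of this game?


The game is {36 | 18}, a switch {a | b} with numbers a > b.
Cooling {a | b} by t gives {a - t | b + t}, which stops being hot when a - t = b + t, i.e. at t = (a - b)/2. So the temperature of a switch is (a - b)/2.
Temperature = (Left option - Right option) / 2
= (36 - (18)) / 2
= 18 / 2
= 9

9


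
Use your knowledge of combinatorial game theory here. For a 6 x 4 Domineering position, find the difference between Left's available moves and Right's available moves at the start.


Board is 6 x 4 (rows x cols).
Left (vertical) placements: (rows-1) * cols = 5 * 4 = 20
Right (horizontal) placements: rows * (cols-1) = 6 * 3 = 18
Advantage = Left - Right = 20 - 18 = 2

2


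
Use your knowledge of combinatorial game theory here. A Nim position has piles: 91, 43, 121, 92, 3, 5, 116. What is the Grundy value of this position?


We need the XOR (exclusive or) of all pile sizes.
After XOR-ing pile 1 (size 91): 0 XOR 91 = 91
After XOR-ing pile 2 (size 43): 91 XOR 43 = 112
After XOR-ing pile 3 (size 121): 112 XOR 121 = 9
After XOR-ing pile 4 (size 92): 9 XOR 92 = 85
After XOR-ing pile 5 (size 3): 85 XOR 3 = 86
After XOR-ing pile 6 (size 5): 86 XOR 5 = 83
After XOR-ing pile 7 (size 116): 83 XOR 116 = 39
The Nim-value of this position is 39.

39


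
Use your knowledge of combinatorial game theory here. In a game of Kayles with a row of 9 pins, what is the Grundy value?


Kayles: a move removes 1 or 2 adjacent pins from a contiguous row.
Removing pins from a row of k leaves two independent rows (a, b) with a + b = k - 1 (one pin) or a + b = k - 2 (two pins); an end removal gives a = 0.
By Sprague-Grundy, G(k) = mex{ G(a) XOR G(b) } over all these splits. G(0) = 0.
G(1): splits (0,0):0^0=0 -> mex({0}) = 1
G(2): splits (0,1):0^1=1 (0,0):0^0=0 -> mex({0, 1}) = 2
G(3): splits (0,2):0^2=2 (1,1):1^1=0 (0,1):0^1=1 -> mex({0, 1, 2}) = 3
G(4): splits (0,3):0^3=3 (1,2):1^2=3 (0,2):0^2=2 (1,1):1^1=0 -> mex({0, 2, 3}) = 1
G(5): splits (0,4):0^1=1 (1,3):1^3=2 (2,2):2^2=0 (0,3):0^3=3 (1,2):1^2=3 -> mex({0, 1, 2, 3}) = 4
G(6) = mex({0, 1, 2, 4}) = 3
G(7) = mex({0, 1, 3, 4, 5}) = 2
G(8) = mex({0, 2, 3, 5, 6}) = 1
G(9) = mex({0, 1, 2, 3, 6, 7}) = 4
Therefore G(9) = 4.

4


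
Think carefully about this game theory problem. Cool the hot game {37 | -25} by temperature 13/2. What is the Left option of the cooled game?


Original game: {37 | -25} (a switch {a | b} with a > b).
Cooling by t (for t below the temperature (a - b)/2 = 31) taxes each move by t: {a | b} cooled by t is {a - t | b + t}.
Cooling amount: t = 13/2
Cooled Left option: 37 - 13/2 = 61/2
Cooled Right option: -25 + 13/2 = -37/2
Cooled game: {61/2 | -37/2}
Left option = 61/2

61/2


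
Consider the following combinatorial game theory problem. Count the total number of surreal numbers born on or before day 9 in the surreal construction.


Day 0: {|} = 0 is born. Count = 1.
Day n: the number of surreal numbers born by day n is 2^(n+1) - 1.
By day 0: 2^1 - 1 = 1
By day 1: 2^2 - 1 = 3
By day 2: 2^3 - 1 = 7
By day 3: 2^4 - 1 = 15
By day 4: 2^5 - 1 = 31
By day 5: 2^6 - 1 = 63
By day 6: 2^7 - 1 = 127
By day 7: 2^8 - 1 = 255
By day 8: 2^9 - 1 = 511
By day 9: 2^10 - 1 = 1023
By day 9: 1023 surreal numbers.

1023


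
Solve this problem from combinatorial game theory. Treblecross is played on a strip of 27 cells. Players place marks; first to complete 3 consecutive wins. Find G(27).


Treblecross: place X on empty cells; 3-in-a-row wins.
Playing within two cells of an existing X lets the opponent win at once, so sensible play treats the cells i-2..i+2 around each X as dead. The player left with no safe cell loses, so this is a normal-play take-away game on strips of safe cells.
Placing X at cell i (0-indexed) of a strip of k safe cells leaves independent strips of sizes max(0, i-2) and max(0, k-i-3). Hence G(k) = mex{ G(max(0,i-2)) XOR G(max(0,k-i-3)) : 0 <= i < k }, with G(0) = 0.
G(1): splits (0,0):0^0=0 -> mex({0}) = 1
G(2): splits (0,0):0^0=0 -> mex({0}) = 1
G(3): splits (0,0):0^0=0 -> mex({0}) = 1
G(4): splits (0,1):0^1=1 (0,0):0^0=0 -> mex({0, 1}) = 2
G(5): splits (0,2):0^1=1 (0,1):0^1=1 (0,0):0^0=0 -> mex({0, 1}) = 2
G(6) = mex({1}) = 0
G(7) = mex({0, 1, 2}) = 3
G(8) = mex({0, 1, 2}) = 3
G(9) = mex({0, 2}) = 1
G(10) = mex({0, 2, 3}) = 1
G(11) = mex({0, 3}) = 1
G(12) = mex({1, 3}) = 0
G(13) = mex({0, 1, 2, 3}) = 4
G(14) = mex({0, 1, 2}) = 3
G(15) = mex({0, 1, 2}) = 3
G(16) = mex({0, 1, 2, 4}) = 3
G(17) = mex({0, 1, 3, 4}) = 2
G(18) = mex({0, 1, 3, 4}) = 2
G(19) = mex({0, 1, 3, 5}) = 2
G(20) = mex({0, 1, 2, 3, 5}) = 4
G(21) = mex({0, 1, 2, 3, 5}) = 4
G(22) = mex({1, 2, 6}) = 0
G(23) = mex({0, 1, 2, 3, 4, 6}) = 5
G(24) = mex({0, 1, 2, 3, 4}) = 5
G(25) = mex({0, 1, 3, 4, 7}) = 2
G(26) = mex({0, 1, 3, 4, 5, 7}) = 2
G(27) = mex({0, 1, 3, 5}) = 2
Therefore G(27) = 2.

2


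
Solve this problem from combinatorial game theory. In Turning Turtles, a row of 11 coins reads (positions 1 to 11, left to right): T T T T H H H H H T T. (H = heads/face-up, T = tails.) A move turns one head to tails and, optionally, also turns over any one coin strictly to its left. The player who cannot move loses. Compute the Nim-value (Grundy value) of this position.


Coins: T T T T H H H H H T T
Key fact: a single head at position k behaves exactly like a Nim heap of size k (turning it to T and optionally flipping a coin at j < k corresponds to moving the heap from k to j, or to 0), and heads combine as a disjunctive sum (two heads at the same place would cancel, matching j XOR j = 0). So the Nim-value is the XOR of the 1-indexed positions of the heads.
Face-up positions (1-indexed): [5, 6, 7, 8, 9]
XOR 0 with 5: 0 XOR 5 = 5
XOR 5 with 6: 5 XOR 6 = 3
XOR 3 with 7: 3 XOR 7 = 4
XOR 4 with 8: 4 XOR 8 = 12
XOR 12 with 9: 12 XOR 9 = 5
Nim-value = 5

5


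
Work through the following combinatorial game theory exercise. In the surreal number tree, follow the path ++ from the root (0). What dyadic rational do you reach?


Sign expansion: ++
Rule: track bounds (lo, hi), initially (-inf, +inf). On '+', the current value becomes lo and we move to the simplest number in (value, hi): value + 1 if hi = +inf, otherwise the midpoint (value + hi)/2. On '-', the current value becomes hi and we move to value - 1 if lo = -inf, otherwise the midpoint (lo + value)/2.
Start at 0.
Step 1: sign = +, move right. Bounds: (0, +inf). Value = 1
Step 2: sign = +, move right. Bounds: (1, +inf). Value = 2
The surreal number with sign expansion ++ is 2.

2


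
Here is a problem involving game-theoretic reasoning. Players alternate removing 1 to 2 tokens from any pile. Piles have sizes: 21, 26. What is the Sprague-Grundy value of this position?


Subtraction set: {1, 2}
For this subtraction set, G(n) = n mod 3 (period = max + 1 = 3).
Pile 1 (size 21): G(21) = 21 mod 3 = 0
Pile 2 (size 26): G(26) = 26 mod 3 = 2
Total Grundy value = XOR of all: 0 XOR 2 = 2

2


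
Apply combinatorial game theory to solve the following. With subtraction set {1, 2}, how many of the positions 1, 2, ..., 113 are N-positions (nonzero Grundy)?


Subtraction set S = {1, 2}, so G(n) = n mod 3.
G(n) = 0 when n is a multiple of 3.
Multiples of 3 in [1, 113]: 37
N-positions (nonzero Grundy) = 113 - 37 = 76

76


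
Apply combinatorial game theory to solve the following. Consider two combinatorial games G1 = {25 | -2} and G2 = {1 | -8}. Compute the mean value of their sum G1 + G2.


G1 = {25 | -2}, G2 = {1 | -8}
Each is a switch {a | b} with numbers a > b; its mean value is (a + b)/2, and mean value is additive over game sums: m(G1 + G2) = m(G1) + m(G2).
Mean of G1 = (25 + (-2))/2 = 23/2 = 23/2
Mean of G2 = (1 + (-8))/2 = -7/2 = -7/2
Mean of G1 + G2 = 23/2 + -7/2 = 8

8


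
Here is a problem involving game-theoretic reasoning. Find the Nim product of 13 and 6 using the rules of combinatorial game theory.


Nim multiplication is bilinear over XOR: (u XOR v) * w = (u*w) XOR (v*w).
So we split each operand into its bit components and XOR the pairwise Nim products.
13 = 1 + 4 + 8 (as XOR of powers of 2).
6 = 2 + 4 (as XOR of powers of 2).
Using the standard Nim-product table on single bits:
  2*2 = 3,   2*4 = 8,   2*8 = 12,
  4*4 = 6,   4*8 = 11,  8*8 = 13,
and  1*x = x (identity), k*l = l*k (commutative).
Pairwise Nim products:
  1 * 2 = 2
  1 * 4 = 4
  4 * 2 = 8
  4 * 4 = 6
  8 * 2 = 12
  8 * 4 = 11
XOR them: 2 XOR 4 XOR 8 XOR 6 XOR 12 XOR 11 = 15.
Result: 13 * 6 = 15 (in Nim).

15


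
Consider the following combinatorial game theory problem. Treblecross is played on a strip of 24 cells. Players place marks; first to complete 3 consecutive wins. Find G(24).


Treblecross: place X on empty cells; 3-in-a-row wins.
Playing within two cells of an existing X lets the opponent win at once, so sensible play treats the cells i-2..i+2 around each X as dead. The player left with no safe cell loses, so this is a normal-play take-away game on strips of safe cells.
Placing X at cell i (0-indexed) of a strip of k safe cells leaves independent strips of sizes max(0, i-2) and max(0, k-i-3). Hence G(k) = mex{ G(max(0,i-2)) XOR G(max(0,k-i-3)) : 0 <= i < k }, with G(0) = 0.
G(1): splits (0,0):0^0=0 -> mex({0}) = 1
G(2): splits (0,0):0^0=0 -> mex({0}) = 1
G(3): splits (0,0):0^0=0 -> mex({0}) = 1
G(4): splits (0,1):0^1=1 (0,0):0^0=0 -> mex({0, 1}) = 2
G(5): splits (0,2):0^1=1 (0,1):0^1=1 (0,0):0^0=0 -> mex({0, 1}) = 2
G(6) = mex({1}) = 0
G(7) = mex({0, 1, 2}) = 3
G(8) = mex({0, 1, 2}) = 3
G(9) = mex({0, 2}) = 1
G(10) = mex({0, 2, 3}) = 1
G(11) = mex({0, 3}) = 1
G(12) = mex({1, 3}) = 0
G(13) = mex({0, 1, 2, 3}) = 4
G(14) = mex({0, 1, 2}) = 3
G(15) = mex({0, 1, 2}) = 3
G(16) = mex({0, 1, 2, 4}) = 3
G(17) = mex({0, 1, 3, 4}) = 2
G(18) = mex({0, 1, 3, 4}) = 2
G(19) = mex({0, 1, 3, 5}) = 2
G(20) = mex({0, 1, 2, 3, 5}) = 4
G(21) = mex({0, 1, 2, 3, 5}) = 4
G(22) = mex({1, 2, 6}) = 0
G(23) = mex({0, 1, 2, 3, 4, 6}) = 5
G(24) = mex({0, 1, 2, 3, 4}) = 5
Therefore G(24) = 5.

5


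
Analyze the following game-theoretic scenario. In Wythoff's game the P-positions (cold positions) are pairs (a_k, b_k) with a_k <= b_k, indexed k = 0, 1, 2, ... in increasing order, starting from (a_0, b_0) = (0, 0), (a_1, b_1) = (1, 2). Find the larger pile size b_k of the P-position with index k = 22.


By Wythoff's theorem, a_k = floor(k * phi) and b_k = floor(k * phi^2) = a_k + k, where phi = (1 + sqrt(5))/2 is the golden ratio.
phi = (1 + sqrt(5))/2 = 1.618034
phi^2 = phi + 1 = 2.618034
k = 22
k * phi^2 = 22 * 2.618034 = 57.596748
b_22 = floor(k * phi^2) = 57 (check: a_22 + k = 35 + 22 = 57)

57


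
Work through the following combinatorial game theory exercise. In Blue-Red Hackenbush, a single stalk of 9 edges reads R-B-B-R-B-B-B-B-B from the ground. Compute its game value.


Edges (from ground): R-B-B-R-B-B-B-B-B
By Berlekamp's sign-expansion rule, a Blue-Red Hackenbush stalk has the value of the surreal number whose sign sequence is the edge sequence with B -> + and R -> -.
Sign sequence: -++-+++++
Trace the sign expansion in the surreal number tree, starting from 0:
Edge 1: R (sign -) -> bounds (-inf, 0), value = -1
Edge 2: B (sign +) -> bounds (-1, 0), value = -1/2
Edge 3: B (sign +) -> bounds (-1/2, 0), value = -1/4
Edge 4: R (sign -) -> bounds (-1/2, -1/4), value = -3/8
Edge 5: B (sign +) -> bounds (-3/8, -1/4), value = -5/16
Edge 6: B (sign +) -> bounds (-5/16, -1/4), value = -9/32
Edge 7: B (sign +) -> bounds (-9/32, -1/4), value = -17/64
Edge 8: B (sign +) -> bounds (-17/64, -1/4), value = -33/128
Edge 9: B (sign +) -> bounds (-33/128, -1/4), value = -65/256
Game value = -65/256

-65/256
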